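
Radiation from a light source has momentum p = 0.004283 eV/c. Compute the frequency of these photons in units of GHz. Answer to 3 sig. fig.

1040 GHz

In SI units: p = 0.004283 eV/c = 2.2890 × 10^-30 kg·m/s.
Apply f = pc/h: f = 1.036 × 10^12 Hz.
Converting to GHz: f = 1036 GHz ≈ 1040 GHz.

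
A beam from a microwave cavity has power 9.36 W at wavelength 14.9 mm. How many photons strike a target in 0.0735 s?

5.16e22 photons

Total energy: E_total = P·t = 9.36 × 0.0735 = 0.6880 J.
Per-photon energy: E = 1.333e-23 J.
N = E_total / E_photon = 5.16e22.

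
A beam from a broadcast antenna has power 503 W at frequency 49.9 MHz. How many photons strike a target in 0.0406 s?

Total energy: E_total = P·t = 503 × 0.0406 = 20.42 J.
Per-photon energy: E = 3.306 × 10^-26 J.
N = E_total / E_photon = 6.18 × 10^26.

6.18 × 10^26 photons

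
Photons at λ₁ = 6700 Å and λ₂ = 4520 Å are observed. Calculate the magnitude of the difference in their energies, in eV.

Using E = hc/λ: E₁ = 2.965e-19 J, E₂ = 4.395e-19 J.
|ΔE| = |2.965e-19 − 4.395e-19| = 1.43e-19 J = 0.893 eV.

0.893 eV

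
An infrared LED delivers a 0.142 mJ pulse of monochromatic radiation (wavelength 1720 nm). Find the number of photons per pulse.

Per-photon energy: E = 1.155e-19 J (from wavelength = 1720 nm).
N = E_total / E_photon = 1.42e-4 J / 1.155e-19 J = 1.23e15.

1.23e15 photons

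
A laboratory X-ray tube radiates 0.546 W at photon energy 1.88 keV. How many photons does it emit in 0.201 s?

3.64 × 10^14 photons

Total energy: E_total = P·t = 0.546 × 0.201 = 0.1097 J.
Per-photon energy: E = 3.012 × 10^-16 J.
N = E_total / E_photon = 3.64 × 10^14.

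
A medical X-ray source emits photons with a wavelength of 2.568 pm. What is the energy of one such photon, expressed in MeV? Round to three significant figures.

0.483 MeV

Take h = 6.62607015e-34 J·s, c = 2.99792458e8 m/s, 1 eV = 1.602176634e-19 J.
First convert: λ = 2.568 pm = 2.568e-12 m.
For a photon E = hc/λ, so E = 7.735e-14 J.
Converting to MeV: E = 0.4828 MeV ≈ 0.483 MeV.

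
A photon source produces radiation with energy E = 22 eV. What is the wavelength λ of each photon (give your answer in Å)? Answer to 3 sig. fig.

564 Å

(h = 6.62607015 × 10^-34 J·s, c = 2.99792458 × 10^8 m/s, 1 eV = 1.602176634 × 10^-19 J.)
In SI units: E = 22 eV = 3.5248 × 10^-18 J.
Since λ = hc/E for a photon, λ = 5.636 × 10^-8 m.
Converting to Å: λ = 563.6 Å ≈ 564 Å.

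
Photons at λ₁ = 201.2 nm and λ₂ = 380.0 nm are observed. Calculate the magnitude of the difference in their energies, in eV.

2.90 eV

Using E = hc/λ: E₁ = 9.8730e-19 J, E₂ = 5.2275e-19 J.
|ΔE| = |9.8730e-19 − 5.2275e-19| = 4.65e-19 J = 2.90 eV.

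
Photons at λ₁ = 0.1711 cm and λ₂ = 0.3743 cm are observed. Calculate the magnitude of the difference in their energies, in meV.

Using E = hc/λ: E₁ = 1.1610e-22 J, E₂ = 5.3071e-23 J.
|ΔE| = |1.1610e-22 − 5.3071e-23| = 6.30e-23 J = 0.393 meV.

0.393 meV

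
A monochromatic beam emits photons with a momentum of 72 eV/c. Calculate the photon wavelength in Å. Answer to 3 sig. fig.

Take h = 6.62607015e-34 J·s, c = 2.99792458e8 m/s, 1 eV = 1.602176634e-19 J.
In SI units: p = 72 eV/c = 3.8479e-26 kg·m/s.
For a photon λ = h/p, so λ = 1.722e-8 m.
Converting to Å: λ = 172.2 Å ≈ 172 Å.

172 Å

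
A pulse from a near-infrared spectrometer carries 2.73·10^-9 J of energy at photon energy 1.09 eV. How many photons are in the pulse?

Per-photon energy: E = 1.746·10^-19 J (from energy = 1.09 eV).
N = E_total / E_photon = 2.73·10^-9 J / 1.746·10^-19 J = 1.56·10^10.

1.56·10^10 photons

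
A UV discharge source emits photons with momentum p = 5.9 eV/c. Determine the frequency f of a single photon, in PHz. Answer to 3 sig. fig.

First convert: p = 5.9 eV/c = 3.1531e-27 kg·m/s.
Apply f = pc/h: f = 1.427e15 Hz.
Converting to PHz: f = 1.427 PHz ≈ 1.43 PHz.

1.43 PHz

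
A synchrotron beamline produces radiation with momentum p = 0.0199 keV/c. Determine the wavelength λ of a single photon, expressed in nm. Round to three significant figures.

Take h = 6.62607015 × 10^-34 J·s, c = 2.99792458 × 10^8 m/s, 1 eV = 1.602176634 × 10^-19 J.
Convert to SI: p = 0.0199 keV/c = 1.0635 × 10^-26 kg·m/s.
For a photon λ = h/p, so λ = 6.230 × 10^-8 m.
Converting to nm: λ = 62.30 nm ≈ 62.3 nm.

62.3 nm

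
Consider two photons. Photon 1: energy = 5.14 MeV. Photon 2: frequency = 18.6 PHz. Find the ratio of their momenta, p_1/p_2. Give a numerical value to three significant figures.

6.68 × 10^4

p_1 = 2.747 × 10^-21 kg·m/s (from energy = 5.14 MeV, via p = E/c).
p_2 = 4.111 × 10^-26 kg·m/s (from frequency = 18.6 PHz, via p = hf/c).
Ratio = 2.747 × 10^-21 / 4.111 × 10^-26 = 6.68 × 10^4.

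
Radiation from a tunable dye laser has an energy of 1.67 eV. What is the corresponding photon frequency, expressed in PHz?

0.404 PHz

(h = 6.62607015e-34 J·s, 1 eV = 1.602176634e-19 J.)
First convert: E = 1.67 eV = 2.6756e-19 J.
Since f = E/h for a photon, f = 4.038e14 Hz.
Converting to PHz: f = 0.4038 PHz ≈ 0.404 PHz.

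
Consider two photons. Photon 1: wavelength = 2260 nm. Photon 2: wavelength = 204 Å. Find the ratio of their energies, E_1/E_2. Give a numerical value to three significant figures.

9.03 × 10^-3

E_1 = 8.790 × 10^-20 J (from wavelength = 2260 nm, via E = hc/λ).
E_2 = 9.737 × 10^-18 J (from wavelength = 204 Å, via E = hc/λ).
Ratio = 8.790 × 10^-20 / 9.737 × 10^-18 = 9.03 × 10^-3.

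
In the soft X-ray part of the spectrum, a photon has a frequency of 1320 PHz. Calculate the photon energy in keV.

In SI units: f = 1320 PHz = 1.320 × 10^18 Hz.
The photon relation is E = hf, giving E = 8.746 × 10^-16 J.
Converting to keV: E = 5.459 keV ≈ 5.46 keV.

5.46 keV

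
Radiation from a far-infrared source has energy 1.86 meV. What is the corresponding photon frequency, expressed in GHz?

450 GHz

Take h = 6.62607015e-34 J·s, 1 eV = 1.602176634e-19 J.
Convert to SI: E = 1.86 meV = 2.9800e-22 J.
Since f = E/h for a photon, f = 4.497e11 Hz.
Converting to GHz: f = 449.7 GHz ≈ 450 GHz.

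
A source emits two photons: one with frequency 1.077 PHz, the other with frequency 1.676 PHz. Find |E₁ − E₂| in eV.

2.48 eV

Using E = hf: E₁ = 7.1363·10^-19 J, E₂ = 1.1105·10^-18 J.
|ΔE| = |7.1363·10^-19 − 1.1105·10^-18| = 3.97·10^-19 J = 2.48 eV.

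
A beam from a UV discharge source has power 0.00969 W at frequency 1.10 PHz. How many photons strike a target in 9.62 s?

1.28e17 photons

Total energy: E_total = P·t = 0.00969 × 9.62 = 0.09322 J.
Per-photon energy: E = 7.289e-19 J.
N = E_total / E_photon = 1.28e17.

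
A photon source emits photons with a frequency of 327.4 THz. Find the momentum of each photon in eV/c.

1.35 eV/c

Use h = 6.62607015·10^-34 J·s, c = 2.99792458·10^8 m/s, 1 eV = 1.602176634·10^-19 J.
Convert to SI: f = 327.4 THz = 3.274·10^14 Hz.
Apply p = hf/c: p = 7.236·10^-28 kg·m/s.
Converting to eV/c: p = 1.354 eV/c ≈ 1.35 eV/c.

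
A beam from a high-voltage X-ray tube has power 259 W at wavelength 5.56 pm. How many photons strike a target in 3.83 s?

Total energy: E_total = P·t = 259 × 3.83 = 992.0 J.
Per-photon energy: E = 3.573e-14 J.
N = E_total / E_photon = 2.78e16.

2.78e16 photons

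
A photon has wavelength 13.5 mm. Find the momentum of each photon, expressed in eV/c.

First convert: λ = 13.5 mm = 0.0135 m.
Apply p = h/λ: p = 4.908 × 10^-32 kg·m/s.
Converting to eV/c: p = 9.184 × 10^-5 eV/c ≈ 9.18 × 10^-5 eV/c.

9.18 × 10^-5 eV/c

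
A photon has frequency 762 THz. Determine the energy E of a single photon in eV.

3.15 eV

First convert: f = 762 THz = 7.62e14 Hz.
Apply E = hf: E = 5.049e-19 J.
Converting to eV: E = 3.151 eV ≈ 3.15 eV.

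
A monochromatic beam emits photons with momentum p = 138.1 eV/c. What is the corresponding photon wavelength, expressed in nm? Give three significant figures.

8.98 nm

In SI units: p = 138.1 eV/c = 7.3805e-26 kg·m/s.
For a photon λ = h/p, so λ = 8.978e-9 m.
Converting to nm: λ = 8.978 nm ≈ 8.98 nm.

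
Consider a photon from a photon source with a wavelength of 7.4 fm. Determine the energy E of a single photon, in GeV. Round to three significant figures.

0.168 GeV

(h = 6.62607015·10^-34 J·s, c = 2.99792458·10^8 m/s, 1 eV = 1.602176634·10^-19 J.)
Convert to SI: λ = 7.4 fm = 7.4·10^-15 m.
Apply E = hc/λ: E = 2.684·10^-11 J.
Converting to GeV: E = 0.1675 GeV ≈ 0.168 GeV.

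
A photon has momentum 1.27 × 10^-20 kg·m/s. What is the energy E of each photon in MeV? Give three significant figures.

(c = 2.99792458 × 10^8 m/s, 1 eV = 1.602176634 × 10^-19 J.)
For a photon E = pc, so E = 3.807 × 10^-12 J.
Converting to MeV: E = 23.76 MeV ≈ 23.8 MeV.

23.8 MeV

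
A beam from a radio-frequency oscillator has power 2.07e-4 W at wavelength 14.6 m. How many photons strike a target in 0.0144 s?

2.19e20 photons

Total energy: E_total = P·t = 2.07e-4 × 0.0144 = 2.981e-6 J.
Per-photon energy: E = 1.361e-26 J.
N = E_total / E_photon = 2.19e20.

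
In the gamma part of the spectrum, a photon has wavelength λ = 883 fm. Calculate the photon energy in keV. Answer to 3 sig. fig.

In SI units: λ = 883 fm = 8.83e-13 m.
Apply E = hc/λ: E = 2.250e-13 J.
Converting to keV: E = 1404 keV ≈ 1400 keV.

1400 keV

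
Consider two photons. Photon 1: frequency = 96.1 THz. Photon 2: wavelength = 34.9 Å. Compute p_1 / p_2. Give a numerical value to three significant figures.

p_1 = 2.124·10^-28 kg·m/s (from frequency = 96.1 THz, via p = hf/c).
p_2 = 1.899·10^-25 kg·m/s (from wavelength = 34.9 Å, via p = h/λ).
Ratio = 2.124·10^-28 / 1.899·10^-25 = 1.12·10^-3.

1.12·10^-3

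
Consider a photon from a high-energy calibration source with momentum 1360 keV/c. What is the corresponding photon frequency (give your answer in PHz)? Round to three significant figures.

3.29e5 PHz

(h = 6.62607015e-34 J·s, c = 2.99792458e8 m/s, 1 eV = 1.602176634e-19 J.)
Convert to SI: p = 1360 keV/c = 7.2682e-22 kg·m/s.
Since f = pc/h for a photon, f = 3.288e20 Hz.
Converting to PHz: f = 328800 PHz ≈ 3.29e5 PHz.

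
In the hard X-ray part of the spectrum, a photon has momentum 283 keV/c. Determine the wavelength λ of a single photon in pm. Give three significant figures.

(h = 6.62607015e-34 J·s, c = 2.99792458e8 m/s, 1 eV = 1.602176634e-19 J.)
In SI units: p = 283 keV/c = 1.5124e-22 kg·m/s.
The photon relation is λ = h/p, giving λ = 4.381e-12 m.
Converting to pm: λ = 4.381 pm ≈ 4.38 pm.

4.38 pm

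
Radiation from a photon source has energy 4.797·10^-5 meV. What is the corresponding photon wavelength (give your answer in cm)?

Convert to SI: E = 4.797·10^-5 meV = 7.6856·10^-27 J.
Since λ = hc/E for a photon, λ = 25.85 m.
Converting to cm: λ = 2585 cm ≈ 2580 cm.

2580 cm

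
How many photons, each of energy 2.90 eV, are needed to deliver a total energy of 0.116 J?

2.50e17 photons

Per-photon energy: E = 4.646e-19 J (from energy = 2.90 eV).
N = E_total / E_photon = 0.116 J / 4.646e-19 J = 2.50e17.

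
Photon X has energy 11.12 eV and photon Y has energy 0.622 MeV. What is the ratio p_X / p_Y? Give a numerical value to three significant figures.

1.79·10^-5

p_X = 5.943·10^-27 kg·m/s (from energy = 11.12 eV, via p = E/c).
p_Y = 3.324·10^-22 kg·m/s (from energy = 0.622 MeV, via p = E/c).
Ratio = 5.943·10^-27 / 3.324·10^-22 = 1.79·10^-5.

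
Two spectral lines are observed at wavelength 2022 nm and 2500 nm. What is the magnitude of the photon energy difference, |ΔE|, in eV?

Using E = hc/λ: E₁ = 9.8242e-20 J, E₂ = 7.9458e-20 J.
|ΔE| = |9.8242e-20 − 7.9458e-20| = 1.88e-20 J = 0.117 eV.

0.117 eV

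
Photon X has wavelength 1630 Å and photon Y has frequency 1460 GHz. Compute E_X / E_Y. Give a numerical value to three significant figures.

E_X = 1.219 × 10^-18 J (from wavelength = 1630 Å, via E = hc/λ).
E_Y = 9.674 × 10^-22 J (from frequency = 1460 GHz, via E = hf).
Ratio = 1.219 × 10^-18 / 9.674 × 10^-22 = 1260.

1260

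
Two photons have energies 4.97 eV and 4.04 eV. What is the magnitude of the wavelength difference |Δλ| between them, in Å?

Using λ = hc/E: λ₁ = 2.495e-7 m, λ₂ = 3.069e-7 m.
|Δλ| = |2.495e-7 − 3.069e-7| = 5.74e-8 m = 574 Å.

574 Å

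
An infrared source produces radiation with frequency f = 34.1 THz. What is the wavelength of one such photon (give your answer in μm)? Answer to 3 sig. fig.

8.79 μm

In SI units: f = 34.1 THz = 3.41 × 10^13 Hz.
For a photon λ = c/f, so λ = 8.792 × 10^-6 m.
Converting to μm: λ = 8.792 μm ≈ 8.79 μm.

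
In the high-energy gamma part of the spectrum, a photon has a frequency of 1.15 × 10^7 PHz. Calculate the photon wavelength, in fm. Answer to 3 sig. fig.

Take c = 2.99792458 × 10^8 m/s.
Convert to SI: f = 1.15 × 10^7 PHz = 1.15 × 10^22 Hz.
The photon relation is λ = c/f, giving λ = 2.607 × 10^-14 m.
Converting to fm: λ = 26.07 fm ≈ 26.1 fm.

26.1 fm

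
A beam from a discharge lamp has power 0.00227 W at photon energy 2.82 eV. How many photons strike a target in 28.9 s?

Total energy: E_total = P·t = 0.00227 × 28.9 = 0.06560 J.
Per-photon energy: E = 4.518e-19 J.
N = E_total / E_photon = 1.45e17.

1.45e17 photons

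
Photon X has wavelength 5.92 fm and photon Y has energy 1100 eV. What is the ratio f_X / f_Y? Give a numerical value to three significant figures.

f_X = 5.064·10^22 Hz (from wavelength = 5.92 fm, via f = c/λ).
f_Y = 2.660·10^17 Hz (from energy = 1100 eV, via f = E/h).
Ratio = 5.064·10^22 / 2.660·10^17 = 1.90·10^5.

1.90·10^5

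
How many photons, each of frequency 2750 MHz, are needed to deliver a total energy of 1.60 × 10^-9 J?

8.78 × 10^14 photons

Per-photon energy: E = 1.822 × 10^-24 J (from frequency = 2750 MHz).
N = E_total / E_photon = 1.60 × 10^-9 J / 1.822 × 10^-24 J = 8.78 × 10^14.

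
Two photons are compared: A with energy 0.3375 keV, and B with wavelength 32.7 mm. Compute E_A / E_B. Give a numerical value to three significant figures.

8.90 × 10^6

E_A = 5.407 × 10^-17 J (from energy = 0.3375 keV, via E given directly).
E_B = 6.075 × 10^-24 J (from wavelength = 32.7 mm, via E = hc/λ).
Ratio = 5.407 × 10^-17 / 6.075 × 10^-24 = 8.90 × 10^6.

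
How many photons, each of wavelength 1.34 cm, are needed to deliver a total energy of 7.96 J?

5.37e23 photons

Per-photon energy: E = 1.482e-23 J (from wavelength = 1.34 cm).
N = E_total / E_photon = 7.96 J / 1.482e-23 J = 5.37e23.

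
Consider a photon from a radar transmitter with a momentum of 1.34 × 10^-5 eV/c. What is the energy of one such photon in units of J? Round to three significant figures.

2.15 × 10^-24 J

In SI units: p = 1.34 × 10^-5 eV/c = 7.1613 × 10^-33 kg·m/s.
The photon relation is E = pc, giving E = 2.147 × 10^-24 J.
So E ≈ 2.15 × 10^-24 J.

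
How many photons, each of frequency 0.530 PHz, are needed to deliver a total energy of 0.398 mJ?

1.13·10^15 photons

Per-photon energy: E = 3.512·10^-19 J (from frequency = 0.530 PHz).
N = E_total / E_photon = 3.98·10^-4 J / 3.512·10^-19 J = 1.13·10^15.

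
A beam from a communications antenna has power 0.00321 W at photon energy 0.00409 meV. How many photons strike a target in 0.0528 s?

2.59e20 photons

Total energy: E_total = P·t = 0.00321 × 0.0528 = 1.695e-4 J.
Per-photon energy: E = 6.553e-25 J.
N = E_total / E_photon = 2.59e20.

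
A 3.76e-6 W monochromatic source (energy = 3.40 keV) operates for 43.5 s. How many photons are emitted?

Total energy: E_total = P·t = 3.76e-6 × 43.5 = 1.636e-4 J.
Per-photon energy: E = 5.447e-16 J.
N = E_total / E_photon = 3.00e11.

3.00e11 photons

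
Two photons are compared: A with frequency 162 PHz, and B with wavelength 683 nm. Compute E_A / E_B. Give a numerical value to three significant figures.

E_A = 1.073e-16 J (from frequency = 162 PHz, via E = hf).
E_B = 2.908e-19 J (from wavelength = 683 nm, via E = hc/λ).
Ratio = 1.073e-16 / 2.908e-19 = 369.

369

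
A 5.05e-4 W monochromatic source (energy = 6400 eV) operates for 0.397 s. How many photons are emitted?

Total energy: E_total = P·t = 5.05e-4 × 0.397 = 2.005e-4 J.
Per-photon energy: E = 1.025e-15 J.
N = E_total / E_photon = 1.96e11.

1.96e11 photons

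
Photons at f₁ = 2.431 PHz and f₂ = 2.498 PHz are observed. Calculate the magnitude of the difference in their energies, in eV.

Using E = hf: E₁ = 1.6108 × 10^-18 J, E₂ = 1.6552 × 10^-18 J.
|ΔE| = |1.6108 × 10^-18 − 1.6552 × 10^-18| = 4.44 × 10^-20 J = 0.277 eV.

0.277 eV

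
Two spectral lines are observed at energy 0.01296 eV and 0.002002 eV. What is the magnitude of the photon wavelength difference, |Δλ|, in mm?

0.524 mm

Using λ = hc/E: λ₁ = 9.5667e-5 m, λ₂ = 6.1930e-4 m.
|Δλ| = |9.5667e-5 − 6.1930e-4| = 5.24e-4 m = 0.524 mm.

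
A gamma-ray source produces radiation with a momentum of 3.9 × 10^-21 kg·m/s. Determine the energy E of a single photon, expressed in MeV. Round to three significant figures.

Take c = 2.99792458 × 10^8 m/s, 1 eV = 1.602176634 × 10^-19 J.
Since E = pc for a photon, E = 1.169 × 10^-12 J.
Converting to MeV: E = 7.298 MeV ≈ 7.30 MeV.

7.30 MeV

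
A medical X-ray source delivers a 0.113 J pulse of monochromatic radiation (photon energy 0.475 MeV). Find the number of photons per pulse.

1.48 × 10^12 photons

Per-photon energy: E = 7.610 × 10^-14 J (from energy = 0.475 MeV).
N = E_total / E_photon = 0.113 J / 7.610 × 10^-14 J = 1.48 × 10^12.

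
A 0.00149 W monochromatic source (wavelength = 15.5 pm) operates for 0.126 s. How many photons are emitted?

1.46 × 10^10 photons

Total energy: E_total = P·t = 0.00149 × 0.126 = 1.877 × 10^-4 J.
Per-photon energy: E = 1.282 × 10^-14 J.
N = E_total / E_photon = 1.46 × 10^10.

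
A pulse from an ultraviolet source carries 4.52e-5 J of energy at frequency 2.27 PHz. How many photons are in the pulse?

Per-photon energy: E = 1.504e-18 J (from frequency = 2.27 PHz).
N = E_total / E_photon = 4.52e-5 J / 1.504e-18 J = 3.01e13.

3.01e13 photons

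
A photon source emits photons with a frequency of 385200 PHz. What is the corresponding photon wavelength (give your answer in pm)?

0.778 pm

Take c = 2.99792458 × 10^8 m/s.
Convert to SI: f = 385200 PHz = 3.852 × 10^20 Hz.
Apply λ = c/f: λ = 7.783 × 10^-13 m.
Converting to pm: λ = 0.7783 pm ≈ 0.778 pm.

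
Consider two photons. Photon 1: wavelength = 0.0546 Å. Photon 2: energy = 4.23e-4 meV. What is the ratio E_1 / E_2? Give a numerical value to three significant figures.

E_1 = 3.638e-14 J (from wavelength = 0.0546 Å, via E = hc/λ).
E_2 = 6.777e-26 J (from energy = 4.23e-4 meV, via E given directly).
Ratio = 3.638e-14 / 6.777e-26 = 5.37e11.

5.37e11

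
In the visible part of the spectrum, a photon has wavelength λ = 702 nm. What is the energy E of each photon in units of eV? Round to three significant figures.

Use h = 6.62607015·10^-34 J·s, c = 2.99792458·10^8 m/s, 1 eV = 1.602176634·10^-19 J.
In SI units: λ = 702 nm = 7.02·10^-7 m.
Apply E = hc/λ: E = 2.830·10^-19 J.
Converting to eV: E = 1.766 eV ≈ 1.77 eV.

1.77 eV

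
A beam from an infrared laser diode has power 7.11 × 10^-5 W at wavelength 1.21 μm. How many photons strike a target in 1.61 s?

Total energy: E_total = P·t = 7.11 × 10^-5 × 1.61 = 1.145 × 10^-4 J.
Per-photon energy: E = 1.642 × 10^-19 J.
N = E_total / E_photon = 6.97 × 10^14.

6.97 × 10^14 photons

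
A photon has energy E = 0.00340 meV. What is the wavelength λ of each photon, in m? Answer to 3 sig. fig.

0.365 m

(h = 6.62607015 × 10^-34 J·s, c = 2.99792458 × 10^8 m/s, 1 eV = 1.602176634 × 10^-19 J.)
Convert to SI: E = 0.00340 meV = 5.4474 × 10^-25 J.
The photon relation is λ = hc/E, giving λ = 0.3647 m.
So λ ≈ 0.365 m.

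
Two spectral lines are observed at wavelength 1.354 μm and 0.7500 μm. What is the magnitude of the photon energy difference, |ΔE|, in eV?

Using E = hc/λ: E₁ = 1.4671·10^-19 J, E₂ = 2.6486·10^-19 J.
|ΔE| = |1.4671·10^-19 − 2.6486·10^-19| = 1.18·10^-19 J = 0.737 eV.

0.737 eV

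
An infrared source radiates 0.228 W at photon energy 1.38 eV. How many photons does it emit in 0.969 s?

Total energy: E_total = P·t = 0.228 × 0.969 = 0.2209 J.
Per-photon energy: E = 2.211 × 10^-19 J.
N = E_total / E_photon = 9.99 × 10^17.

9.99 × 10^17 photons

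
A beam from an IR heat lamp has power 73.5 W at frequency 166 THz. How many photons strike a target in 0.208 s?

1.39e20 photons

Total energy: E_total = P·t = 73.5 × 0.208 = 15.29 J.
Per-photon energy: E = 1.100e-19 J.
N = E_total / E_photon = 1.39e20.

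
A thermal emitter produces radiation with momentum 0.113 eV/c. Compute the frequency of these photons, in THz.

(h = 6.62607015e-34 J·s, c = 2.99792458e8 m/s, 1 eV = 1.602176634e-19 J.)
In SI units: p = 0.113 eV/c = 6.0390e-29 kg·m/s.
Since f = pc/h for a photon, f = 2.732e13 Hz.
Converting to THz: f = 27.32 THz ≈ 27.3 THz.

27.3 THz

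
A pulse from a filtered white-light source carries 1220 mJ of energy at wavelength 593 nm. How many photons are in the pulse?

Per-photon energy: E = 3.350e-19 J (from wavelength = 593 nm).
N = E_total / E_photon = 1.22 J / 3.350e-19 J = 3.64e18.

3.64e18 photons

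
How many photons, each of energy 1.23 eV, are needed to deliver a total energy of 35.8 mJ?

Per-photon energy: E = 1.971 × 10^-19 J (from energy = 1.23 eV).
N = E_total / E_photon = 0.0358 J / 1.971 × 10^-19 J = 1.82 × 10^17.

1.82 × 10^17 photons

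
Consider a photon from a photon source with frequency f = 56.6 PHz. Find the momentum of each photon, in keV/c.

Take h = 6.62607015 × 10^-34 J·s, c = 2.99792458 × 10^8 m/s, 1 eV = 1.602176634 × 10^-19 J.
In SI units: f = 56.6 PHz = 5.66 × 10^16 Hz.
The photon relation is p = hf/c, giving p = 1.251 × 10^-25 kg·m/s.
Converting to keV/c: p = 0.2341 keV/c ≈ 0.234 keV/c.

0.234 keV/c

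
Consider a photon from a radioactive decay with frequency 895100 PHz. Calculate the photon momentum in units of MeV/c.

Use h = 6.62607015e-34 J·s, c = 2.99792458e8 m/s, 1 eV = 1.602176634e-19 J.
Convert to SI: f = 895100 PHz = 8.951e20 Hz.
The photon relation is p = hf/c, giving p = 1.978e-21 kg·m/s.
Converting to MeV/c: p = 3.702 MeV/c ≈ 3.70 MeV/c.

3.70 MeV/c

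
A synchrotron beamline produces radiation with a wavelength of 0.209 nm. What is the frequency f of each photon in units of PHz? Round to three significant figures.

1430 PHz

Take c = 2.99792458·10^8 m/s.
Convert to SI: λ = 0.209 nm = 2.09·10^-10 m.
The photon relation is f = c/λ, giving f = 1.434·10^18 Hz.
Converting to PHz: f = 1434 PHz ≈ 1430 PHz.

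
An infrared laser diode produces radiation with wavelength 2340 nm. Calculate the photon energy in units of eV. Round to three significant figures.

0.530 eV

Use h = 6.62607015 × 10^-34 J·s, c = 2.99792458 × 10^8 m/s, 1 eV = 1.602176634 × 10^-19 J.
First convert: λ = 2340 nm = 2.34 × 10^-6 m.
The photon relation is E = hc/λ, giving E = 8.489 × 10^-20 J.
Converting to eV: E = 0.5298 eV ≈ 0.530 eV.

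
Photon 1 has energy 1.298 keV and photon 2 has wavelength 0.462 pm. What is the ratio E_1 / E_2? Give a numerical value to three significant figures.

E_1 = 2.080e-16 J (from energy = 1.298 keV, via E given directly).
E_2 = 4.300e-13 J (from wavelength = 0.462 pm, via E = hc/λ).
Ratio = 2.080e-16 / 4.300e-13 = 4.84e-4.

4.84e-4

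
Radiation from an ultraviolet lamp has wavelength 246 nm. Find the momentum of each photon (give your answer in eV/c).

In SI units: λ = 246 nm = 2.46 × 10^-7 m.
For a photon p = h/λ, so p = 2.694 × 10^-27 kg·m/s.
Converting to eV/c: p = 5.040 eV/c ≈ 5.04 eV/c.

5.04 eV/c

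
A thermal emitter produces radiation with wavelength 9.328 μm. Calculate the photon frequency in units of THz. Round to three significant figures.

Take c = 2.99792458e8 m/s.
First convert: λ = 9.328 μm = 9.328e-6 m.
Since f = c/λ for a photon, f = 3.214e13 Hz.
Converting to THz: f = 32.14 THz ≈ 32.1 THz.

32.1 THz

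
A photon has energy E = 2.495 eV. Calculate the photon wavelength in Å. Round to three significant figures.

4970 Å

In SI units: E = 2.495 eV = 3.9974e-19 J.
For a photon λ = hc/E, so λ = 4.969e-7 m.
Converting to Å: λ = 4969 Å ≈ 4970 Å.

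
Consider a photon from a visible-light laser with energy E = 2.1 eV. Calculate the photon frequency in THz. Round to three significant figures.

Take h = 6.62607015 × 10^-34 J·s, 1 eV = 1.602176634 × 10^-19 J.
Convert to SI: E = 2.1 eV = 3.3646 × 10^-19 J.
Apply f = E/h: f = 5.078 × 10^14 Hz.
Converting to THz: f = 507.8 THz ≈ 508 THz.

508 THz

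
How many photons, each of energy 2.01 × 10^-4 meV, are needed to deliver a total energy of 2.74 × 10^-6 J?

Per-photon energy: E = 3.220 × 10^-26 J (from energy = 2.01 × 10^-4 meV).
N = E_total / E_photon = 2.74 × 10^-6 J / 3.220 × 10^-26 J = 8.51 × 10^19.

8.51 × 10^19 photons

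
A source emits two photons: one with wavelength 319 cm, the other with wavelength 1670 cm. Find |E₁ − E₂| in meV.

Using E = hc/λ: E₁ = 6.227e-26 J, E₂ = 1.189e-26 J.
|ΔE| = |6.227e-26 − 1.189e-26| = 5.04e-26 J = 3.14e-4 meV.

3.14e-4 meV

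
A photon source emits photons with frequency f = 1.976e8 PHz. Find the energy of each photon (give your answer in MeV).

First convert: f = 1.976e8 PHz = 1.976e23 Hz.
The photon relation is E = hf, giving E = 1.309e-10 J.
Converting to MeV: E = 817.2 MeV ≈ 817 MeV.

817 MeV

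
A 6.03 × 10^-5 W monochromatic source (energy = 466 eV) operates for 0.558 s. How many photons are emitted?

Total energy: E_total = P·t = 6.03 × 10^-5 × 0.558 = 3.365 × 10^-5 J.
Per-photon energy: E = 7.466 × 10^-17 J.
N = E_total / E_photon = 4.51 × 10^11.

4.51 × 10^11 photons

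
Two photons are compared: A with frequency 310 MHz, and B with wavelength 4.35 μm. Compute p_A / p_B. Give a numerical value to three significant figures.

4.50 × 10^-6

p_A = 6.852 × 10^-34 kg·m/s (from frequency = 310 MHz, via p = hf/c).
p_B = 1.523 × 10^-28 kg·m/s (from wavelength = 4.35 μm, via p = h/λ).
Ratio = 6.852 × 10^-34 / 1.523 × 10^-28 = 4.50 × 10^-6.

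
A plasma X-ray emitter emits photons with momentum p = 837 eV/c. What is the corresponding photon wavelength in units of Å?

First convert: p = 837 eV/c = 4.4732 × 10^-25 kg·m/s.
Apply λ = h/p: λ = 1.481 × 10^-9 m.
Converting to Å: λ = 14.81 Å ≈ 14.8 Å.

14.8 Å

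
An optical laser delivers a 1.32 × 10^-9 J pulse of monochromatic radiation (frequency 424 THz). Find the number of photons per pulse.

Per-photon energy: E = 2.809 × 10^-19 J (from frequency = 424 THz).
N = E_total / E_photon = 1.32 × 10^-9 J / 2.809 × 10^-19 J = 4.70 × 10^9.

4.70 × 10^9 photons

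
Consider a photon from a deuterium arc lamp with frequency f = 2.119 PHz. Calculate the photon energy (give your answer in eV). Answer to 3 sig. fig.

Use h = 6.62607015 × 10^-34 J·s, 1 eV = 1.602176634 × 10^-19 J.
In SI units: f = 2.119 PHz = 2.119 × 10^15 Hz.
For a photon E = hf, so E = 1.404 × 10^-18 J.
Converting to eV: E = 8.763 eV ≈ 8.76 eV.

8.76 eV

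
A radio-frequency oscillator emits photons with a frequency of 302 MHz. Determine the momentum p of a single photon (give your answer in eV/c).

1.25 × 10^-6 eV/c

Convert to SI: f = 302 MHz = 3.02 × 10^8 Hz.
Since p = hf/c for a photon, p = 6.675 × 10^-34 kg·m/s.
Converting to eV/c: p = 1.249 × 10^-6 eV/c ≈ 1.25 × 10^-6 eV/c.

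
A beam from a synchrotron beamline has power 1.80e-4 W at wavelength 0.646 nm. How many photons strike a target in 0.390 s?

Total energy: E_total = P·t = 1.80e-4 × 0.390 = 7.020e-5 J.
Per-photon energy: E = 3.075e-16 J.
N = E_total / E_photon = 2.28e11.

2.28e11 photons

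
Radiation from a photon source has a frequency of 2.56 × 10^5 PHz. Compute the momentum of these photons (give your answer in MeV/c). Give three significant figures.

1.06 MeV/c

(h = 6.62607015 × 10^-34 J·s, c = 2.99792458 × 10^8 m/s, 1 eV = 1.602176634 × 10^-19 J.)
First convert: f = 2.56 × 10^5 PHz = 2.56 × 10^20 Hz.
Apply p = hf/c: p = 5.658 × 10^-22 kg·m/s.
Converting to MeV/c: p = 1.059 MeV/c ≈ 1.06 MeV/c.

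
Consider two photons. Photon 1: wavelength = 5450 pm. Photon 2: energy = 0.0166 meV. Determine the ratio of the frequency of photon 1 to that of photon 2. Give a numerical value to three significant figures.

f_1 = 5.501e16 Hz (from wavelength = 5450 pm, via f = c/λ).
f_2 = 4.014e9 Hz (from energy = 0.0166 meV, via f = E/h).
Ratio = 5.501e16 / 4.014e9 = 1.37e7.

1.37e7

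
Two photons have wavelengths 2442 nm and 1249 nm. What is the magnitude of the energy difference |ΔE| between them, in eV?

0.485 eV

Using E = hc/λ: E₁ = 8.1345e-20 J, E₂ = 1.5904e-19 J.
|ΔE| = |8.1345e-20 − 1.5904e-19| = 7.77e-20 J = 0.485 eV.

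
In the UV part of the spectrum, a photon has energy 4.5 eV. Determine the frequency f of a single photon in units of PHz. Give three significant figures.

1.09 PHz

First convert: E = 4.5 eV = 7.2098e-19 J.
The photon relation is f = E/h, giving f = 1.088e15 Hz.
Converting to PHz: f = 1.088 PHz ≈ 1.09 PHz.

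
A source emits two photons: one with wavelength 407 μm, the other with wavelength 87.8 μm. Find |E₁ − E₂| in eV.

0.0111 eV

Using E = hc/λ: E₁ = 4.881e-22 J, E₂ = 2.262e-21 J.
|ΔE| = |4.881e-22 − 2.262e-21| = 1.77e-21 J = 0.0111 eV.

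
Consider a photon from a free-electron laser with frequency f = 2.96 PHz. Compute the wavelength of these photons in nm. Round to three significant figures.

Convert to SI: f = 2.96 PHz = 2.96e15 Hz.
Apply λ = c/f: λ = 1.013e-7 m.
Converting to nm: λ = 101.3 nm ≈ 101 nm.

101 nm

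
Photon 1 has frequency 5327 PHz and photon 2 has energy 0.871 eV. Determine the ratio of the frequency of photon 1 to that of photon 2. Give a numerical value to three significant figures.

f_1 = 5.327 × 10^18 Hz (from frequency = 5327 PHz, via f given directly).
f_2 = 2.106 × 10^14 Hz (from energy = 0.871 eV, via f = E/h).
Ratio = 5.327 × 10^18 / 2.106 × 10^14 = 2.53 × 10^4.

2.53 × 10^4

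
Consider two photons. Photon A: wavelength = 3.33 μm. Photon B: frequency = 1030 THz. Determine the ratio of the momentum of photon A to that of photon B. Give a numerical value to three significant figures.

0.0874

p_A = 1.990 × 10^-28 kg·m/s (from wavelength = 3.33 μm, via p = h/λ).
p_B = 2.277 × 10^-27 kg·m/s (from frequency = 1030 THz, via p = hf/c).
Ratio = 1.990 × 10^-28 / 2.277 × 10^-27 = 0.0874.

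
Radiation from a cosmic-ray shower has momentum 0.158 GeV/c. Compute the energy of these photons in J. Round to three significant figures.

Take c = 2.99792458 × 10^8 m/s, 1 eV = 1.602176634 × 10^-19 J.
In SI units: p = 0.158 GeV/c = 8.4440 × 10^-20 kg·m/s.
The photon relation is E = pc, giving E = 2.531 × 10^-11 J.
So E ≈ 2.53 × 10^-11 J.

2.53 × 10^-11 J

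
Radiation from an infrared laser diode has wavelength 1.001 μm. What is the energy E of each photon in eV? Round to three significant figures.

1.24 eV

In SI units: λ = 1.001 μm = 1.001 × 10^-6 m.
Apply E = hc/λ: E = 1.984 × 10^-19 J.
Converting to eV: E = 1.239 eV ≈ 1.24 eV.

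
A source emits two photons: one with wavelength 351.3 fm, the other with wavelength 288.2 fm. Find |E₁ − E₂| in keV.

773 keV

Using E = hc/λ: E₁ = 5.6546e-13 J, E₂ = 6.8926e-13 J.
|ΔE| = |5.6546e-13 − 6.8926e-13| = 1.24e-13 J = 773 keV.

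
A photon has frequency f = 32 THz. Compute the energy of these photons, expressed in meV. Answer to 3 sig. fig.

132 meV

First convert: f = 32 THz = 3.2·10^13 Hz.
For a photon E = hf, so E = 2.120·10^-20 J.
Converting to meV: E = 132.3 meV ≈ 132 meV.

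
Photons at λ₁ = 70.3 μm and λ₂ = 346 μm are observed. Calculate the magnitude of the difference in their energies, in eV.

Using E = hc/λ: E₁ = 2.826 × 10^-21 J, E₂ = 5.741 × 10^-22 J.
|ΔE| = |2.826 × 10^-21 − 5.741 × 10^-22| = 2.25 × 10^-21 J = 0.0141 eV.

0.0141 eV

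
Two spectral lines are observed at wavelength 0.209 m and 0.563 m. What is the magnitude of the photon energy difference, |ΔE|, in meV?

3.73 × 10^-3 meV

Using E = hc/λ: E₁ = 9.505 × 10^-25 J, E₂ = 3.528 × 10^-25 J.
|ΔE| = |9.505 × 10^-25 − 3.528 × 10^-25| = 5.98 × 10^-25 J = 3.73 × 10^-3 meV.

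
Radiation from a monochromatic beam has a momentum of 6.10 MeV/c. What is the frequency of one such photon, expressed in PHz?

In SI units: p = 6.10 MeV/c = 3.2600·10^-21 kg·m/s.
The photon relation is f = pc/h, giving f = 1.475·10^21 Hz.
Converting to PHz: f = 1.475·10^6 PHz ≈ 1.47·10^6 PHz.

1.47·10^6 PHz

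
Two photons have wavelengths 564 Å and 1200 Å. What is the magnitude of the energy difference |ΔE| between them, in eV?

11.7 eV

Using E = hc/λ: E₁ = 3.522 × 10^-18 J, E₂ = 1.655 × 10^-18 J.
|ΔE| = |3.522 × 10^-18 − 1.655 × 10^-18| = 1.87 × 10^-18 J = 11.7 eV.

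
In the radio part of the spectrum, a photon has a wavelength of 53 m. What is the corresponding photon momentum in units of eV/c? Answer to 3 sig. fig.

2.34 × 10^-8 eV/c

Take h = 6.62607015 × 10^-34 J·s, c = 2.99792458 × 10^8 m/s, 1 eV = 1.602176634 × 10^-19 J.
Since p = h/λ for a photon, p = 1.250 × 10^-35 kg·m/s.
Converting to eV/c: p = 2.339 × 10^-8 eV/c ≈ 2.34 × 10^-8 eV/c.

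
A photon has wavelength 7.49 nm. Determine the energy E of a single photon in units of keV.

0.166 keV

In SI units: λ = 7.49 nm = 7.49 × 10^-9 m.
Since E = hc/λ for a photon, E = 2.652 × 10^-17 J.
Converting to keV: E = 0.1655 keV ≈ 0.166 keV.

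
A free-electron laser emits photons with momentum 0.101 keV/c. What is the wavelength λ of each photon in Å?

123 Å

Use h = 6.62607015e-34 J·s, c = 2.99792458e8 m/s, 1 eV = 1.602176634e-19 J.
Convert to SI: p = 0.101 keV/c = 5.3977e-26 kg·m/s.
The photon relation is λ = h/p, giving λ = 1.228e-8 m.
Converting to Å: λ = 122.8 Å ≈ 123 Å.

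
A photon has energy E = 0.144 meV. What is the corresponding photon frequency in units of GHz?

Convert to SI: E = 0.144 meV = 2.3071e-23 J.
The photon relation is f = E/h, giving f = 3.482e10 Hz.
Converting to GHz: f = 34.82 GHz ≈ 34.8 GHz.

34.8 GHz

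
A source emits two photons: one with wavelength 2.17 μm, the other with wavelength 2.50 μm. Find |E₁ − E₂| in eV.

0.0754 eV

Using E = hc/λ: E₁ = 9.154·10^-20 J, E₂ = 7.946·10^-20 J.
|ΔE| = |9.154·10^-20 − 7.946·10^-20| = 1.21·10^-20 J = 0.0754 eV.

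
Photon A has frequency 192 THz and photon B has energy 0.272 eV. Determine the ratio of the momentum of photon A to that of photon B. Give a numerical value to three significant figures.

p_A = 4.244 × 10^-28 kg·m/s (from frequency = 192 THz, via p = hf/c).
p_B = 1.454 × 10^-28 kg·m/s (from energy = 0.272 eV, via p = E/c).
Ratio = 4.244 × 10^-28 / 1.454 × 10^-28 = 2.92.

2.92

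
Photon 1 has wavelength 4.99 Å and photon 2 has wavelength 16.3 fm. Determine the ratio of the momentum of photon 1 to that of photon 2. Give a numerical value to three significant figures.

3.27 × 10^-5

p_1 = 1.328 × 10^-24 kg·m/s (from wavelength = 4.99 Å, via p = h/λ).
p_2 = 4.065 × 10^-20 kg·m/s (from wavelength = 16.3 fm, via p = h/λ).
Ratio = 1.328 × 10^-24 / 4.065 × 10^-20 = 3.27 × 10^-5.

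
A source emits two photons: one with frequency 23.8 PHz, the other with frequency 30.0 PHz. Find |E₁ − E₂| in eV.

25.6 eV

Using E = hf: E₁ = 1.577 × 10^-17 J, E₂ = 1.988 × 10^-17 J.
|ΔE| = |1.577 × 10^-17 − 1.988 × 10^-17| = 4.11 × 10^-18 J = 25.6 eV.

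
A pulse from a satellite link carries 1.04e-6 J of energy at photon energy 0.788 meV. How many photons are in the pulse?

8.24e15 photons

Per-photon energy: E = 1.263e-22 J (from energy = 0.788 meV).
N = E_total / E_photon = 1.04e-6 J / 1.263e-22 J = 8.24e15.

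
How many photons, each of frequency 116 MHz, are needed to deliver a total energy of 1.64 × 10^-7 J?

2.13 × 10^18 photons

Per-photon energy: E = 7.686 × 10^-26 J (from frequency = 116 MHz).
N = E_total / E_photon = 1.64 × 10^-7 J / 7.686 × 10^-26 J = 2.13 × 10^18.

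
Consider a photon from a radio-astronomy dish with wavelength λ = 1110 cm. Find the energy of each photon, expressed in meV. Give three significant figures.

1.12 × 10^-4 meV

(h = 6.62607015 × 10^-34 J·s, c = 2.99792458 × 10^8 m/s, 1 eV = 1.602176634 × 10^-19 J.)
Convert to SI: λ = 1110 cm = 11.1 m.
For a photon E = hc/λ, so E = 1.790 × 10^-26 J.
Converting to meV: E = 1.117 × 10^-4 meV ≈ 1.12 × 10^-4 meV.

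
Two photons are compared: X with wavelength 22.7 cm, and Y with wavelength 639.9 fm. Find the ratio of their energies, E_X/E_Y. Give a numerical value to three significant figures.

E_X = 8.751e-25 J (from wavelength = 22.7 cm, via E = hc/λ).
E_Y = 3.104e-13 J (from wavelength = 639.9 fm, via E = hc/λ).
Ratio = 8.751e-25 / 3.104e-13 = 2.82e-12.

2.82e-12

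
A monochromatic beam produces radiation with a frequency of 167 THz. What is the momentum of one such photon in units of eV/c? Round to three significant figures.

Convert to SI: f = 167 THz = 1.67e14 Hz.
For a photon p = hf/c, so p = 3.691e-28 kg·m/s.
Converting to eV/c: p = 0.6907 eV/c ≈ 0.691 eV/c.

0.691 eV/c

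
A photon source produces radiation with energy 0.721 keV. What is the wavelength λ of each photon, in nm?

1.72 nm

In SI units: E = 0.721 keV = 1.1552 × 10^-16 J.
The photon relation is λ = hc/E, giving λ = 1.720 × 10^-9 m.
Converting to nm: λ = 1.720 nm ≈ 1.72 nm.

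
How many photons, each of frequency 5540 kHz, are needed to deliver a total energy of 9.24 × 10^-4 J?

Per-photon energy: E = 3.671 × 10^-27 J (from frequency = 5540 kHz).
N = E_total / E_photon = 9.24 × 10^-4 J / 3.671 × 10^-27 J = 2.52 × 10^23.

2.52 × 10^23 photons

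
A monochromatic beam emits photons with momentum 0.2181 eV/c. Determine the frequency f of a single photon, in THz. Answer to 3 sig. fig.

52.7 THz

In SI units: p = 0.2181 eV/c = 1.1656 × 10^-28 kg·m/s.
Apply f = pc/h: f = 5.274 × 10^13 Hz.
Converting to THz: f = 52.74 THz ≈ 52.7 THz.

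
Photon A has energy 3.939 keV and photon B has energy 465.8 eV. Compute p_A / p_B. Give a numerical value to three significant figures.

8.46

p_A = 2.105 × 10^-24 kg·m/s (from energy = 3.939 keV, via p = E/c).
p_B = 2.489 × 10^-25 kg·m/s (from energy = 465.8 eV, via p = E/c).
Ratio = 2.105 × 10^-24 / 2.489 × 10^-25 = 8.46.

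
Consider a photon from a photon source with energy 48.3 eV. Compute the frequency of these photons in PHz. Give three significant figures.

11.7 PHz

Use h = 6.62607015e-34 J·s, 1 eV = 1.602176634e-19 J.
First convert: E = 48.3 eV = 7.7385e-18 J.
The photon relation is f = E/h, giving f = 1.168e16 Hz.
Converting to PHz: f = 11.68 PHz ≈ 11.7 PHz.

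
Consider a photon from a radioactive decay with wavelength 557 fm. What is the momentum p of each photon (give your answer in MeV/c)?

Take h = 6.62607015 × 10^-34 J·s, c = 2.99792458 × 10^8 m/s, 1 eV = 1.602176634 × 10^-19 J.
In SI units: λ = 557 fm = 5.57 × 10^-13 m.
Apply p = h/λ: p = 1.190 × 10^-21 kg·m/s.
Converting to MeV/c: p = 2.226 MeV/c ≈ 2.23 MeV/c.

2.23 MeV/c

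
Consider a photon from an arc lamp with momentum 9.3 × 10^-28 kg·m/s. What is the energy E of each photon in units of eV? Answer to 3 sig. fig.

1.74 eV

Take c = 2.99792458 × 10^8 m/s, 1 eV = 1.602176634 × 10^-19 J.
For a photon E = pc, so E = 2.788 × 10^-19 J.
Converting to eV: E = 1.740 eV ≈ 1.74 eV.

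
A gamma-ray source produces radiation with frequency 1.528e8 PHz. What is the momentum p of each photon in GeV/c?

In SI units: f = 1.528e8 PHz = 1.528e23 Hz.
Since p = hf/c for a photon, p = 3.377e-19 kg·m/s.
Converting to GeV/c: p = 0.6319 GeV/c ≈ 0.632 GeV/c.

0.632 GeV/c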